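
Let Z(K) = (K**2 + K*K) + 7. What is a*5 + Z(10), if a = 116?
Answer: 787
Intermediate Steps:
Z(K) = 7 + 2*K**2 (Z(K) = (K**2 + K**2) + 7 = 2*K**2 + 7 = 7 + 2*K**2)
a*5 + Z(10) = 116*5 + (7 + 2*10**2) = 580 + (7 + 2*100) = 580 + (7 + 200) = 580 + 207 = 787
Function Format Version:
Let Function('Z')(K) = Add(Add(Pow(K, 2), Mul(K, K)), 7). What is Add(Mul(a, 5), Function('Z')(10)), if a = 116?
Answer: 787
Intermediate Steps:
Function('Z')(K) = Add(7, Mul(2, Pow(K, 2))) (Function('Z')(K) = Add(Add(Pow(K, 2), Pow(K, 2)), 7) = Add(Mul(2, Pow(K, 2)), 7) = Add(7, Mul(2, Pow(K, 2))))
Add(Mul(a, 5), Function('Z')(10)) = Add(Mul(116, 5), Add(7, Mul(2, Pow(10, 2)))) = Add(580, Add(7, Mul(2, 100))) = Add(580, Add(7, 200)) = Add(580, 207) = 787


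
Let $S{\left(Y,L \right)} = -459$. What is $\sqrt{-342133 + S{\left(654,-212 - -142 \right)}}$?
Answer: $8 i \sqrt{5353} \approx 585.31 i$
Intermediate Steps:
$\sqrt{-342133 + S{\left(654,-212 - -142 \right)}} = \sqrt{-342133 - 459} = \sqrt{-342592} = 8 i \sqrt{5353}$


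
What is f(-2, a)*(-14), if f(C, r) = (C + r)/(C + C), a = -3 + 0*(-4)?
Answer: -35/2 ≈ -17.500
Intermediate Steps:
a = -3 (a = -3 + 0 = -3)
f(C, r) = (C + r)/(2*C) (f(C, r) = (C + r)/((2*C)) = (C + r)*(1/(2*C)) = (C + r)/(2*C))
f(-2, a)*(-14) = ((½)*(-2 - 3)/(-2))*(-14) = ((½)*(-½)*(-5))*(-14) = (5/4)*(-14) = -35/2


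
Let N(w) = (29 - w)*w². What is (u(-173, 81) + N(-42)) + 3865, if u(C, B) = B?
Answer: 129190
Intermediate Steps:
N(w) = w²*(29 - w)
(u(-173, 81) + N(-42)) + 3865 = (81 + (-42)²*(29 - 1*(-42))) + 3865 = (81 + 1764*(29 + 42)) + 3865 = (81 + 1764*71) + 3865 = (81 + 125244) + 3865 = 125325 + 3865 = 129190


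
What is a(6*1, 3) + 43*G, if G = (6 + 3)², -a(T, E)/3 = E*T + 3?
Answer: 3420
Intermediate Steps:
a(T, E) = -9 - 3*E*T (a(T, E) = -3*(E*T + 3) = -3*(3 + E*T) = -9 - 3*E*T)
G = 81 (G = 9² = 81)
a(6*1, 3) + 43*G = (-9 - 3*3*6*1) + 43*81 = (-9 - 3*3*6) + 3483 = (-9 - 54) + 3483 = -63 + 3483 = 3420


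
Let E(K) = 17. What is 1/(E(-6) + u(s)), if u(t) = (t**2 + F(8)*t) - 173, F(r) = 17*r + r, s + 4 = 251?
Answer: 1/96421 ≈ 1.0371e-5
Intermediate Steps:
s = 247 (s = -4 + 251 = 247)
F(r) = 18*r
u(t) = -173 + t**2 + 144*t (u(t) = (t**2 + (18*8)*t) - 173 = (t**2 + 144*t) - 173 = -173 + t**2 + 144*t)
1/(E(-6) + u(s)) = 1/(17 + (-173 + 247**2 + 144*247)) = 1/(17 + (-173 + 61009 + 35568)) = 1/(17 + 96404) = 1/96421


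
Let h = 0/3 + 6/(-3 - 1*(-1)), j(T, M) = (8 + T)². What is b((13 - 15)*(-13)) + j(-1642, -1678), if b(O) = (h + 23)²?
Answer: 2670356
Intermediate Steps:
h = -3 (h = 0*(⅓) + 6/(-3 + 1) = 0 + 6/(-2) = 0 + 6*(-½) = 0 - 3 = -3)
b(O) = 400 (b(O) = (-3 + 23)² = 20² = 400)
b((13 - 15)*(-13)) + j(-1642, -1678) = 400 + (8 - 1642)² = 400 + (-1634)² = 400 + 2669956 = 2670356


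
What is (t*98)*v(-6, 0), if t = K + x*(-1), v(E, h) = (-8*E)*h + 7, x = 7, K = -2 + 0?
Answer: -6174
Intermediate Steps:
K = -2
v(E, h) = 7 - 8*E*h (v(E, h) = -8*E*h + 7 = 7 - 8*E*h)
t = -9 (t = -2 + 7*(-1) = -2 - 7 = -9)
(t*98)*v(-6, 0) = (-9*98)*(7 - 8*(-6)*0) = -882*(7 + 0) = -882*7 = -6174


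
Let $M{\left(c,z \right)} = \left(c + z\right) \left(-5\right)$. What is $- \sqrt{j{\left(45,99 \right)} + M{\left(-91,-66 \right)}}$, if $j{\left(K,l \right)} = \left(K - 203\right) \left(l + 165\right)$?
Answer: $- i \sqrt{40927} \approx - 202.3 i$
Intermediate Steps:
$M{\left(c,z \right)} = - 5 c - 5 z$
$j{\left(K,l \right)} = \left(-203 + K\right) \left(165 + l\right)$
$- \sqrt{j{\left(45,99 \right)} + M{\left(-91,-66 \right)}} = - \sqrt{\left(-33495 - 20097 + 165 \cdot 45 + 45 \cdot 99\right) - -785} = - \sqrt{\left(-33495 - 20097 + 7425 + 4455\right) + \left(455 + 330\right)} = - \sqrt{-41712 + 785} = - \sqrt{-40927} = - i \sqrt{40927}$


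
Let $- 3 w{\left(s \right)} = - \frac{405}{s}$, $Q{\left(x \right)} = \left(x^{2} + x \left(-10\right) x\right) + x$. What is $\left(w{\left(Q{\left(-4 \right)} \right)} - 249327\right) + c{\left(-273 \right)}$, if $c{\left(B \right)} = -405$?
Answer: $- \frac{36960471}{148} \approx -2.4973 \cdot 10^{5}$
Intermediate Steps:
$Q{\left(x \right)} = x - 9 x^{2}$ ($Q{\left(x \right)} = \left(x^{2} + - 10 x x\right) + x = \left(x^{2} - 10 x^{2}\right) + x = - 9 x^{2} + x = x - 9 x^{2}$)
$w{\left(s \right)} = \frac{135}{s}$ ($w{\left(s \right)} = - \frac{\left(-405\right) \frac{1}{s}}{3} = \frac{135}{s}$)
$\left(w{\left(Q{\left(-4 \right)} \right)} - 249327\right) + c{\left(-273 \right)} = \left(\frac{135}{\left(-4\right) \left(1 - -36\right)} - 249327\right) - 405 = \left(\frac{135}{\left(-4\right) \left(1 + 36\right)} - 249327\right) - 405 = \left(\frac{135}{\left(-4\right) 37} - 249327\right) - 405 = \left(\frac{135}{-148} - 249327\right) - 405 = \left(135 \left(- \frac{1}{148}\right) - 249327\right) - 405 = \left(- \frac{135}{148} - 249327\right) - 405 = - \frac{36900531}{148} - 405 = - \frac{36960471}{148}$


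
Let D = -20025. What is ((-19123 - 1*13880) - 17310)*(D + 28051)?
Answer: -403812138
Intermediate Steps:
((-19123 - 1*13880) - 17310)*(D + 28051) = ((-19123 - 1*13880) - 17310)*(-20025 + 28051) = ((-19123 - 13880) - 17310)*8026 = (-33003 - 17310)*8026 = -50313*8026 = -403812138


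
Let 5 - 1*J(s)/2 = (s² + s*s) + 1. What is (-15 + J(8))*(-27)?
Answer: 7101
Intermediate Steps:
J(s) = 8 - 4*s² (J(s) = 10 - 2*((s² + s*s) + 1) = 10 - 2*((s² + s²) + 1) = 10 - 2*(2*s² + 1) = 10 - 2*(1 + 2*s²) = 10 + (-2 - 4*s²) = 8 - 4*s²)
(-15 + J(8))*(-27) = (-15 + (8 - 4*8²))*(-27) = (-15 + (8 - 4*64))*(-27) = (-15 + (8 - 256))*(-27) = (-15 - 248)*(-27) = -263*(-27) = 7101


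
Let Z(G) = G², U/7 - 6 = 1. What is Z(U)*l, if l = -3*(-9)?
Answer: 64827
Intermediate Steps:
U = 49 (U = 42 + 7*1 = 42 + 7 = 49)
l = 27
Z(U)*l = 49²*27 = 2401*27 = 64827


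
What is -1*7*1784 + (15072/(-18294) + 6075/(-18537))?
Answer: -235292756121/18839771 ≈ -12489.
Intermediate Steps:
-1*7*1784 + (15072/(-18294) + 6075/(-18537)) = -7*1784 + (15072*(-1/18294) + 6075*(-1/18537)) = -12488 + (-2512/3049 - 2025/6179) = -12488 - 21695873/18839771 = -235292756121/18839771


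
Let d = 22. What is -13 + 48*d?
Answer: 1043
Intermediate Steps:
-13 + 48*d = -13 + 48*22 = -13 + 1056 = 1043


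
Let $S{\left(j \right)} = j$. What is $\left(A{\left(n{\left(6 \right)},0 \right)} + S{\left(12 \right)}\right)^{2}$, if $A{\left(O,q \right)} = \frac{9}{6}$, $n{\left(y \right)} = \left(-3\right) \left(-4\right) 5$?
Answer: $\frac{729}{4} \approx 182.25$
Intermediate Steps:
$n{\left(y \right)} = 60$ ($n{\left(y \right)} = 12 \cdot 5 = 60$)
$A{\left(O,q \right)} = \frac{3}{2}$ ($A{\left(O,q \right)} = 9 \cdot \frac{1}{6} = \frac{3}{2}$)
$\left(A{\left(n{\left(6 \right)},0 \right)} + S{\left(12 \right)}\right)^{2} = \left(\frac{3}{2} + 12\right)^{2} = \left(\frac{27}{2}\right)^{2} = \frac{729}{4}$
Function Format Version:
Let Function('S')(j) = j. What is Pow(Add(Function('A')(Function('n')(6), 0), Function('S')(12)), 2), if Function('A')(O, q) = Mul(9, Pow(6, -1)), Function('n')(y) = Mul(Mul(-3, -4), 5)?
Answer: Rational(729, 4) ≈ 182.25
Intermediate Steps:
Function('n')(y) = 60 (Function('n')(y) = Mul(12, 5) = 60)
Function('A')(O, q) = Rational(3, 2) (Function('A')(O, q) = Mul(9, Rational(1, 6)) = Rational(3, 2))
Pow(Add(Function('A')(Function('n')(6), 0), Function('S')(12)), 2) = Pow(Add(Rational(3, 2), 12), 2) = Pow(Rational(27, 2), 2) = Rational(729, 4)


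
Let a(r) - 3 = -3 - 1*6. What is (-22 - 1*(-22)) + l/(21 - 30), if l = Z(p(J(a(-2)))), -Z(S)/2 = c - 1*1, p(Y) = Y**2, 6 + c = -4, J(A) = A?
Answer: -22/9 ≈ -2.4444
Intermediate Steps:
a(r) = -6 (a(r) = 3 + (-3 - 1*6) = 3 + (-3 - 6) = 3 - 9 = -6)
c = -10 (c = -6 - 4 = -10)
Z(S) = 22 (Z(S) = -2*(-10 - 1*1) = -2*(-10 - 1) = -2*(-11) = 22)
l = 22
(-22 - 1*(-22)) + l/(21 - 30) = (-22 - 1*(-22)) + 22/(21 - 30) = (-22 + 22) + 22/(-9) = 0 - 1/9*22 = 0 - 22/9 = -22/9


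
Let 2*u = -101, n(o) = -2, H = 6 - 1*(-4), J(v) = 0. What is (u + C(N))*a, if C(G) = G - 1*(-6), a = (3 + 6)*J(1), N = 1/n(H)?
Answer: 0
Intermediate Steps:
H = 10 (H = 6 + 4 = 10)
u = -101/2 (u = (½)*(-101) = -101/2 ≈ -50.500)
N = -½ (N = 1/(-2) = -½ ≈ -0.50000)
a = 0 (a = (3 + 6)*0 = 9*0 = 0)
C(G) = 6 + G (C(G) = G + 6 = 6 + G)
(u + C(N))*a = (-101/2 + (6 - ½))*0 = (-101/2 + 11/2)*0 = -45*0 = 0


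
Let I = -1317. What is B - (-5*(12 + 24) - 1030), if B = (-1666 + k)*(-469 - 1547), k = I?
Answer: 6014938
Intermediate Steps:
k = -1317
B = 6013728 (B = (-1666 - 1317)*(-469 - 1547) = -2983*(-2016) = 6013728)
B - (-5*(12 + 24) - 1030) = 6013728 - (-5*(12 + 24) - 1030) = 6013728 - (-5*36 - 1030) = 6013728 - (-180 - 1030) = 6013728 - 1*(-1210) = 6013728 + 1210 = 6014938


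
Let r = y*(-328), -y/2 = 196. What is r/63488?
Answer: 2009/992 ≈ 2.0252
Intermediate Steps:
y = -392 (y = -2*196 = -392)
r = 128576 (r = -392*(-328) = 128576)
r/63488 = 128576/63488 = 128576*(1/63488) = 2009/992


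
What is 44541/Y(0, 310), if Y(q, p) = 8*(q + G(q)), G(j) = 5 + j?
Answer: 44541/40 ≈ 1113.5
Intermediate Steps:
Y(q, p) = 40 + 16*q (Y(q, p) = 8*(q + (5 + q)) = 8*(5 + 2*q) = 40 + 16*q)
44541/Y(0, 310) = 44541/(40 + 16*0) = 44541/(40 + 0) = 44541/40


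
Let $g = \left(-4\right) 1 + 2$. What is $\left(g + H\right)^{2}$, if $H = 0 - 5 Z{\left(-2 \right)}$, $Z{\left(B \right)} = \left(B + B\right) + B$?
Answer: $784$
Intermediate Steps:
$Z{\left(B \right)} = 3 B$ ($Z{\left(B \right)} = 2 B + B = 3 B$)
$g = -2$ ($g = -4 + 2 = -2$)
$H = 30$ ($H = 0 - 5 \cdot 3 \left(-2\right) = 0 - -30 = 0 + 30 = 30$)
$\left(g + H\right)^{2} = \left(-2 + 30\right)^{2} = 28^{2} = 784$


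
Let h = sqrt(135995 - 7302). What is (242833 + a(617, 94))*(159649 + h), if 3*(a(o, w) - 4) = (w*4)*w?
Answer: 121948686895/3 + 763855*sqrt(128693)/3 ≈ 4.0741e+10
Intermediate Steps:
a(o, w) = 4 + 4*w**2/3 (a(o, w) = 4 + ((w*4)*w)/3 = 4 + ((4*w)*w)/3 = 4 + (4*w**2)/3 = 4 + 4*w**2/3)
h = sqrt(128693) ≈ 358.74
(242833 + a(617, 94))*(159649 + h) = (242833 + (4 + (4/3)*94**2))*(159649 + sqrt(128693)) = (242833 + (4 + (4/3)*8836))*(159649 + sqrt(128693)) = (242833 + (4 + 35344/3))*(159649 + sqrt(128693)) = (242833 + 35356/3)*(159649 + sqrt(128693)) = 763855*(159649 + sqrt(128693))/3 = 121948686895/3 + 763855*sqrt(128693)/3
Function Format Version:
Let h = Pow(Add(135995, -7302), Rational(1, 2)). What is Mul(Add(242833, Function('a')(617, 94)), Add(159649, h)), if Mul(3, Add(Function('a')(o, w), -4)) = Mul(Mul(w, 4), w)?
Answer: Add(Rational(121948686895, 3), Mul(Rational(763855, 3), Pow(128693, Rational(1, 2)))) ≈ 4.0741e+10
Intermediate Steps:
Function('a')(o, w) = Add(4, Mul(Rational(4, 3), Pow(w, 2))) (Function('a')(o, w) = Add(4, Mul(Rational(1, 3), Mul(Mul(w, 4), w))) = Add(4, Mul(Rational(1, 3), Mul(Mul(4, w), w))) = Add(4, Mul(Rational(1, 3), Mul(4, Pow(w, 2)))) = Add(4, Mul(Rational(4, 3), Pow(w, 2))))
h = Pow(128693, Rational(1, 2)) ≈ 358.74
Mul(Add(242833, Function('a')(617, 94)), Add(159649, h)) = Mul(Add(242833, Add(4, Mul(Rational(4, 3), Pow(94, 2)))), Add(159649, Pow(128693, Rational(1, 2)))) = Mul(Add(242833, Add(4, Mul(Rational(4, 3), 8836))), Add(159649, Pow(128693, Rational(1, 2)))) = Mul(Add(242833, Add(4, Rational(35344, 3))), Add(159649, Pow(128693, Rational(1, 2)))) = Mul(Add(242833, Rational(35356, 3)), Add(159649, Pow(128693, Rational(1, 2)))) = Mul(Rational(763855, 3), Add(159649, Pow(128693, Rational(1, 2)))) = Add(Rational(121948686895, 3), Mul(Rational(763855, 3), Pow(128693, Rational(1, 2))))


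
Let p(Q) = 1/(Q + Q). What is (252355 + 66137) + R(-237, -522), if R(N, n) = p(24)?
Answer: 15287617/48 ≈ 3.1849e+5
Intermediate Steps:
p(Q) = 1/(2*Q)
R(N, n) = 1/48 (R(N, n) = (½)/24 = (½)*(1/24) = 1/48)
(252355 + 66137) + R(-237, -522) = (252355 + 66137) + 1/48 = 318492 + 1/48 = 15287617/48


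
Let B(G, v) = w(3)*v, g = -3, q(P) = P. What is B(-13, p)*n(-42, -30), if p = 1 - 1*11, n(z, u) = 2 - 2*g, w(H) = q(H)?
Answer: -240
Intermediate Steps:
w(H) = H
n(z, u) = 8 (n(z, u) = 2 - 2*(-3) = 2 + 6 = 8)
p = -10 (p = 1 - 11 = -10)
B(G, v) = 3*v
B(-13, p)*n(-42, -30) = (3*(-10))*8 = -30*8 = -240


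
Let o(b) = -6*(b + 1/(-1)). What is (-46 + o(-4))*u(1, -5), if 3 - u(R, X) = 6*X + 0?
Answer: -528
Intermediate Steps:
o(b) = 6 - 6*b (o(b) = -6*(b - 1) = -6*(-1 + b) = 6 - 6*b)
u(R, X) = 3 - 6*X (u(R, X) = 3 - (6*X + 0) = 3 - 6*X)
(-46 + o(-4))*u(1, -5) = (-46 + (6 - 6*(-4)))*(3 - 6*(-5)) = (-46 + (6 + 24))*(3 + 30) = (-46 + 30)*33 = -16*33 = -528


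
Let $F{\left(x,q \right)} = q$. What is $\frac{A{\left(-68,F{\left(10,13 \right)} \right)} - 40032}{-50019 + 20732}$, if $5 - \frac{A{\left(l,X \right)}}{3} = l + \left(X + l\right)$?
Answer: $\frac{39648}{29287} \approx 1.3538$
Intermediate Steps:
$A{\left(l,X \right)} = 15 - 6 l - 3 X$ ($A{\left(l,X \right)} = 15 - 3 \left(l + \left(X + l\right)\right) = 15 - 3 \left(X + 2 l\right) = 15 - \left(3 X + 6 l\right) = 15 - 6 l - 3 X$)
$\frac{A{\left(-68,F{\left(10,13 \right)} \right)} - 40032}{-50019 + 20732} = \frac{\left(15 - -408 - 39\right) - 40032}{-50019 + 20732} = \frac{\left(15 + 408 - 39\right) - 40032}{-29287} = \left(384 - 40032\right) \left(- \frac{1}{29287}\right) = \left(-39648\right) \left(- \frac{1}{29287}\right) = \frac{39648}{29287}$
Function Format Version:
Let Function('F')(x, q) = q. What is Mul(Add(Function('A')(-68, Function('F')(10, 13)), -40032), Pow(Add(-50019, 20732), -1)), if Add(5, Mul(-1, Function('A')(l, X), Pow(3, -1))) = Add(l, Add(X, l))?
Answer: Rational(39648, 29287) ≈ 1.3538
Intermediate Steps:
Function('A')(l, X) = Add(15, Mul(-6, l), Mul(-3, X)) (Function('A')(l, X) = Add(15, Mul(-3, Add(l, Add(X, l)))) = Add(15, Mul(-3, Add(X, Mul(2, l)))) = Add(15, Add(Mul(-6, l), Mul(-3, X))) = Add(15, Mul(-6, l), Mul(-3, X)))
Mul(Add(Function('A')(-68, Function('F')(10, 13)), -40032), Pow(Add(-50019, 20732), -1)) = Mul(Add(Add(15, Mul(-6, -68), Mul(-3, 13)), -40032), Pow(Add(-50019, 20732), -1)) = Mul(Add(Add(15, 408, -39), -40032), Pow(-29287, -1)) = Mul(Add(384, -40032), Rational(-1, 29287)) = Mul(-39648, Rational(-1, 29287)) = Rational(39648, 29287)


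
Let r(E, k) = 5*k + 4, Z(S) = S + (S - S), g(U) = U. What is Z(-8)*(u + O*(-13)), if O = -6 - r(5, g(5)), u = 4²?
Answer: -3768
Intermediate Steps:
Z(S) = S (Z(S) = S + 0 = S)
r(E, k) = 4 + 5*k
u = 16
O = -35 (O = -6 - (4 + 5*5) = -6 - (4 + 25) = -6 - 1*29 = -6 - 29 = -35)
Z(-8)*(u + O*(-13)) = -8*(16 - 35*(-13)) = -8*(16 + 455) = -8*471 = -3768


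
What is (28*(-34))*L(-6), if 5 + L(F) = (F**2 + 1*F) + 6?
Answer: -29512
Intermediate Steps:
L(F) = 1 + F + F**2 (L(F) = -5 + ((F**2 + 1*F) + 6) = -5 + ((F**2 + F) + 6) = -5 + ((F + F**2) + 6) = -5 + (6 + F + F**2) = 1 + F + F**2)
(28*(-34))*L(-6) = (28*(-34))*(1 - 6 + (-6)**2) = -952*(1 - 6 + 36) = -952*31 = -29512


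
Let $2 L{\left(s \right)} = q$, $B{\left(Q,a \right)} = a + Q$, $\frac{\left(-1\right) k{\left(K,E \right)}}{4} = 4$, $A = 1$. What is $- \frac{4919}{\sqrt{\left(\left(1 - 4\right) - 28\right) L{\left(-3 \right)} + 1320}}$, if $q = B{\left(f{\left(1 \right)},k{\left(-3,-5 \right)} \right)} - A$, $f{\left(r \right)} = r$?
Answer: $- \frac{4919 \sqrt{2}}{56} \approx -124.22$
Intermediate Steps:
$k{\left(K,E \right)} = -16$ ($k{\left(K,E \right)} = \left(-4\right) 4 = -16$)
$B{\left(Q,a \right)} = Q + a$
$q = -16$ ($q = \left(1 - 16\right) - 1 = -15 - 1 = -16$)
$L{\left(s \right)} = -8$ ($L{\left(s \right)} = \frac{1}{2} \left(-16\right) = -8$)
$- \frac{4919}{\sqrt{\left(\left(1 - 4\right) - 28\right) L{\left(-3 \right)} + 1320}} = - \frac{4919}{\sqrt{\left(\left(1 - 4\right) - 28\right) \left(-8\right) + 1320}} = - \frac{4919}{\sqrt{\left(-3 - 28\right) \left(-8\right) + 1320}} = - \frac{4919}{\sqrt{\left(-31\right) \left(-8\right) + 1320}} = - \frac{4919}{\sqrt{248 + 1320}} = - \frac{4919}{\sqrt{1568}} = - \frac{4919}{28 \sqrt{2}} = - 4919 \frac{\sqrt{2}}{56} = - \frac{4919 \sqrt{2}}{56}$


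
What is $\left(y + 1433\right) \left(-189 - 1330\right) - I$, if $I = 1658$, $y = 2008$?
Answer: $-5228537$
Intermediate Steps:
$\left(y + 1433\right) \left(-189 - 1330\right) - I = \left(2008 + 1433\right) \left(-189 - 1330\right) - 1658 = 3441 \left(-1519\right) - 1658 = -5226879 - 1658 = -5228537$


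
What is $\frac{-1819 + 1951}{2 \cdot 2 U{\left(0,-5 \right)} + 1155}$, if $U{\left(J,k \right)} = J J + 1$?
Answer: $\frac{132}{1159} \approx 0.11389$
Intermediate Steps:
$U{\left(J,k \right)} = 1 + J^{2}$ ($U{\left(J,k \right)} = J^{2} + 1 = 1 + J^{2}$)
$\frac{-1819 + 1951}{2 \cdot 2 U{\left(0,-5 \right)} + 1155} = \frac{-1819 + 1951}{2 \cdot 2 \left(1 + 0^{2}\right) + 1155} = \frac{132}{4 \left(1 + 0\right) + 1155} = \frac{132}{4 \cdot 1 + 1155} = \frac{132}{4 + 1155} = \frac{132}{1159}$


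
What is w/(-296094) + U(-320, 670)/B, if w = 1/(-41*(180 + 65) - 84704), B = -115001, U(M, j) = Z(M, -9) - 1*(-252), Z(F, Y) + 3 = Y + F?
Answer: 2244368947481/3226308251300406 ≈ 0.00069565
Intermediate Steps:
Z(F, Y) = -3 + F + Y (Z(F, Y) = -3 + (Y + F) = -3 + (F + Y) = -3 + F + Y)
U(M, j) = 240 + M (U(M, j) = (-3 + M - 9) - 1*(-252) = (-12 + M) + 252 = 240 + M)
w = -1/94749 (w = 1/(-41*245 - 84704) = 1/(-10045 - 84704) = 1/(-94749) = -1/94749 ≈ -1.0554e-5)
w/(-296094) + U(-320, 670)/B = -1/94749/(-296094) + (240 - 320)/(-115001) = -1/94749*(-1/296094) - 80*(-1/115001) = 1/28054610406 + 80/115001 = 2244368947481/3226308251300406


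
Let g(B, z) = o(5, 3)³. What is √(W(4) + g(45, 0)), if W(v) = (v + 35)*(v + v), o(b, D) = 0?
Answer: 2*√78 ≈ 17.664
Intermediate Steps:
W(v) = 2*v*(35 + v) (W(v) = (35 + v)*(2*v) = 2*v*(35 + v))
g(B, z) = 0 (g(B, z) = 0³ = 0)
√(W(4) + g(45, 0)) = √(2*4*(35 + 4) + 0) = √(2*4*39 + 0) = √(312 + 0) = √312 = 2*√78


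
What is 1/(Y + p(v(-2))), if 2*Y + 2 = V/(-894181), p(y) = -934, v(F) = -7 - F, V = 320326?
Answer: -894181/836219398 ≈ -0.0010693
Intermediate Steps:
Y = -1054344/894181 (Y = -1 + (320326/(-894181))/2 = -1 + (320326*(-1/894181))/2 = -1 + (½)*(-320326/894181) = -1 - 160163/894181 = -1054344/894181 ≈ -1.1791)
1/(Y + p(v(-2))) = 1/(-1054344/894181 - 934) = 1/(-836219398/894181) = -894181/836219398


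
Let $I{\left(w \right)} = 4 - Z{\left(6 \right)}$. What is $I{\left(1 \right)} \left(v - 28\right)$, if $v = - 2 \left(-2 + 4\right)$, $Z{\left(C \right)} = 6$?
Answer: $64$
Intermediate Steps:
$v = -4$ ($v = \left(-2\right) 2 = -4$)
$I{\left(w \right)} = -2$ ($I{\left(w \right)} = 4 - 6 = -2$)
$I{\left(1 \right)} \left(v - 28\right) = - 2 \left(-4 - 28\right) = \left(-2\right) \left(-32\right) = 64$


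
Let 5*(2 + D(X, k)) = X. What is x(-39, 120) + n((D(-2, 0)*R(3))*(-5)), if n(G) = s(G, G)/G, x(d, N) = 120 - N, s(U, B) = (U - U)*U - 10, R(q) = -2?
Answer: 5/12 ≈ 0.41667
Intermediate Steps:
s(U, B) = -10 (s(U, B) = 0*U - 10 = 0 - 10 = -10)
D(X, k) = -2 + X/5
n(G) = -10/G
x(-39, 120) + n((D(-2, 0)*R(3))*(-5)) = (120 - 1*120) - 10*1/(10*(-2 + (1/5)*(-2))) = (120 - 120) - 10*1/(10*(-2 - 2/5)) = 0 - 10/(-12/5*(-2)*(-5)) = 0 - 10/((24/5)*(-5)) = 0 - 10/(-24) = 0 - 10*(-1/24) = 0 + 5/12 = 5/12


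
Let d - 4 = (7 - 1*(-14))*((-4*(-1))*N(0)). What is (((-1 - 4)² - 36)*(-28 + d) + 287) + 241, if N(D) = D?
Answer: 792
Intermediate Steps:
d = 4 (d = 4 + (7 - 1*(-14))*(-4*(-1)*0) = 4 + (7 + 14)*(4*0) = 4 + 21*0 = 4 + 0 = 4)
(((-1 - 4)² - 36)*(-28 + d) + 287) + 241 = (((-1 - 4)² - 36)*(-28 + 4) + 287) + 241 = (((-5)² - 36)*(-24) + 287) + 241 = ((25 - 36)*(-24) + 287) + 241 = (-11*(-24) + 287) + 241 = (264 + 287) + 241 = 551 + 241 = 792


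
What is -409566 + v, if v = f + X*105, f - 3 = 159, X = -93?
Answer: -419169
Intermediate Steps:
f = 162 (f = 3 + 159 = 162)
v = -9603 (v = 162 - 93*105 = 162 - 9765 = -9603)
-409566 + v = -409566 - 9603 = -419169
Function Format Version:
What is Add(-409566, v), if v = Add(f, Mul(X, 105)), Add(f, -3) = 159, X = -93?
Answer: -419169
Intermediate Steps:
f = 162 (f = Add(3, 159) = 162)
v = -9603 (v = Add(162, Mul(-93, 105)) = Add(162, -9765) = -9603)
Add(-409566, v) = Add(-409566, -9603) = -419169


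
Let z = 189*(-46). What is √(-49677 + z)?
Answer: I*√58371 ≈ 241.6*I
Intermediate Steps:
z = -8694
√(-49677 + z) = √(-49677 - 8694) = √(-58371) = I*√58371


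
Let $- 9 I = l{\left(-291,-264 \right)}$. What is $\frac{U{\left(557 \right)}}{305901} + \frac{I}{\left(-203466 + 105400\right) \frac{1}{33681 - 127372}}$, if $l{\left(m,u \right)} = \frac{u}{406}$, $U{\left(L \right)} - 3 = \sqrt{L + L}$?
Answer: $\frac{70068148477}{1014948825933} + \frac{\sqrt{1114}}{305901} \approx 0.069145$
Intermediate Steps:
$U{\left(L \right)} = 3 + \sqrt{2} \sqrt{L}$ ($U{\left(L \right)} = 3 + \sqrt{L + L} = 3 + \sqrt{2 L} = 3 + \sqrt{2} \sqrt{L}$)
$l{\left(m,u \right)} = \frac{u}{406}$ ($l{\left(m,u \right)} = u \frac{1}{406} = \frac{u}{406}$)
$I = \frac{44}{609}$ ($I = - \frac{\frac{1}{406} \left(-264\right)}{9} = \left(- \frac{1}{9}\right) \left(- \frac{132}{203}\right) = \frac{44}{609} \approx 0.07225$)
$\frac{U{\left(557 \right)}}{305901} + \frac{I}{\left(-203466 + 105400\right) \frac{1}{33681 - 127372}} = \frac{3 + \sqrt{2} \sqrt{557}}{305901} + \frac{44}{609 \frac{-203466 + 105400}{33681 - 127372}} = \left(3 + \sqrt{1114}\right) \frac{1}{305901} + \frac{44}{609 \left(- \frac{98066}{-93691}\right)} = \left(\frac{1}{101967} + \frac{\sqrt{1114}}{305901}\right) + \frac{44}{609 \left(\left(-98066\right) \left(- \frac{1}{93691}\right)\right)} = \left(\frac{1}{101967} + \frac{\sqrt{1114}}{305901}\right) + \frac{44}{609 \cdot \frac{98066}{93691}} = \left(\frac{1}{101967} + \frac{\sqrt{1114}}{305901}\right) + \frac{44}{609} \cdot \frac{93691}{98066} = \left(\frac{1}{101967} + \frac{\sqrt{1114}}{305901}\right) + \frac{2061202}{29861097} = \frac{70068148477}{1014948825933} + \frac{\sqrt{1114}}{305901}$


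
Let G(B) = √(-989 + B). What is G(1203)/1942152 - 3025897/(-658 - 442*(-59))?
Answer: -3025897/25420 + √214/1942152 ≈ -119.04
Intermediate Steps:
G(1203)/1942152 - 3025897/(-658 - 442*(-59)) = √(-989 + 1203)/1942152 - 3025897/(-658 - 442*(-59)) = √214*(1/1942152) - 3025897/(-658 + 26078) = √214/1942152 - 3025897/25420 = -3025897/25420 + √214/1942152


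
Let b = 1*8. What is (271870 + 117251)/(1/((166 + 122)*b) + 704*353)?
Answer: 896534784/572571649 ≈ 1.5658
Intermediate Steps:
b = 8
(271870 + 117251)/(1/((166 + 122)*b) + 704*353) = (271870 + 117251)/(1/((166 + 122)*8) + 704*353) = 389121/(1/(288*8) + 248512) = 389121/(1/2304 + 248512) = 389121/(572571649/2304) = 389121*(2304/572571649) = 896534784/572571649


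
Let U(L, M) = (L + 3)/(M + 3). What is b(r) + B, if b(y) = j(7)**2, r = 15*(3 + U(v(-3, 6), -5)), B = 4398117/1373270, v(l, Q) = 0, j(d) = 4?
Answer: 26370437/1373270 ≈ 19.203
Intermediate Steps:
B = 4398117/1373270 (B = 4398117*(1/1373270) = 4398117/1373270 ≈ 3.2027)
U(L, M) = (3 + L)/(3 + M)
r = 45/2 (r = 15*(3 + (3 + 0)/(3 - 5)) = 15*(3 + 3/(-2)) = 15*(3 - 1/2*3) = 15*(3 - 3/2) = 15*(3/2) = 45/2 ≈ 22.500)
b(y) = 16 (b(y) = 4**2 = 16)
b(r) + B = 16 + 4398117/1373270 = 26370437/1373270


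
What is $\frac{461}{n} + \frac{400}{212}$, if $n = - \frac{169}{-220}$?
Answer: $\frac{5392160}{8957} \approx 602.0$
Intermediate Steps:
$n = \frac{169}{220}$ ($n = \left(-169\right) \left(- \frac{1}{220}\right) = \frac{169}{220} \approx 0.76818$)
$\frac{461}{n} + \frac{400}{212} = \frac{461}{\frac{169}{220}} + \frac{400}{212} = 461 \cdot \frac{220}{169} + 400 \cdot \frac{1}{212} = \frac{101420}{169} + \frac{100}{53} = \frac{5392160}{8957}$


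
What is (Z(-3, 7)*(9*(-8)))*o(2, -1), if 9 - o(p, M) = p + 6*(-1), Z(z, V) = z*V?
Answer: 19656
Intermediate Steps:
Z(z, V) = V*z
o(p, M) = 15 - p (o(p, M) = 9 - (p + 6*(-1)) = 9 - (p - 6) = 9 - (-6 + p) = 9 + (6 - p) = 15 - p)
(Z(-3, 7)*(9*(-8)))*o(2, -1) = ((7*(-3))*(9*(-8)))*(15 - 1*2) = (-21*(-72))*(15 - 2) = 1512*13 = 19656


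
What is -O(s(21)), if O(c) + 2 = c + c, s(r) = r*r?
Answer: -880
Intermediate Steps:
s(r) = r**2
O(c) = -2 + 2*c (O(c) = -2 + (c + c) = -2 + 2*c)
-O(s(21)) = -(-2 + 2*21**2) = -(-2 + 2*441) = -(-2 + 882) = -1*880 = -880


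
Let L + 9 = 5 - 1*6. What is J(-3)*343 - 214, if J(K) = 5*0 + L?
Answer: -3644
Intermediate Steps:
L = -10 (L = -9 + (5 - 1*6) = -9 + (5 - 6) = -9 - 1 = -10)
J(K) = -10 (J(K) = 5*0 - 10 = 0 - 10 = -10)
J(-3)*343 - 214 = -10*343 - 214 = -3430 - 214 = -3644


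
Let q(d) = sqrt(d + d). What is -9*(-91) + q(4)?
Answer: 819 + 2*sqrt(2) ≈ 821.83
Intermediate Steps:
q(d) = sqrt(2)*sqrt(d) (q(d) = sqrt(2*d) = sqrt(2)*sqrt(d))
-9*(-91) + q(4) = -9*(-91) + sqrt(2)*sqrt(4) = 819 + sqrt(2)*2 = 819 + 2*sqrt(2)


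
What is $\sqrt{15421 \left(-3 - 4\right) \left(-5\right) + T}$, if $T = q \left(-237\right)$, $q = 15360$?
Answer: $i \sqrt{3100585} \approx 1760.8 i$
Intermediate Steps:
$T = -3640320$ ($T = 15360 \left(-237\right) = -3640320$)
$\sqrt{15421 \left(-3 - 4\right) \left(-5\right) + T} = \sqrt{15421 \left(-3 - 4\right) \left(-5\right) - 3640320} = \sqrt{15421 \left(\left(-7\right) \left(-5\right)\right) - 3640320} = \sqrt{15421 \cdot 35 - 3640320} = \sqrt{539735 - 3640320} = \sqrt{-3100585} = i \sqrt{3100585}$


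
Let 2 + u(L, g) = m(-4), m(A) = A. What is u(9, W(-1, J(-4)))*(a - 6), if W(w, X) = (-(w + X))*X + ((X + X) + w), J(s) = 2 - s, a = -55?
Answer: 366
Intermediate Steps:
W(w, X) = w + 2*X + X*(-X - w) (W(w, X) = (-(X + w))*X + (2*X + w) = (-X - w)*X + (w + 2*X) = X*(-X - w) + (w + 2*X) = w + 2*X + X*(-X - w))
u(L, g) = -6 (u(L, g) = -2 - 4 = -6)
u(9, W(-1, J(-4)))*(a - 6) = -6*(-55 - 6) = -6*(-61) = 366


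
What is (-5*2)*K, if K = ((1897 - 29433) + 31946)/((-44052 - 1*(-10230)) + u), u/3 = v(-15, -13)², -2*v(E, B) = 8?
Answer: 7350/5629 ≈ 1.3057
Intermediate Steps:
v(E, B) = -4 (v(E, B) = -½*8 = -4)
u = 48 (u = 3*(-4)² = 3*16 = 48)
K = -735/5629 (K = ((1897 - 29433) + 31946)/((-44052 - 1*(-10230)) + 48) = (-27536 + 31946)/((-44052 + 10230) + 48) = 4410/(-33822 + 48) = 4410/(-33774) = 4410*(-1/33774) = -735/5629 ≈ -0.13057)
(-5*2)*K = -5*2*(-735/5629) = -10*(-735/5629) = 7350/5629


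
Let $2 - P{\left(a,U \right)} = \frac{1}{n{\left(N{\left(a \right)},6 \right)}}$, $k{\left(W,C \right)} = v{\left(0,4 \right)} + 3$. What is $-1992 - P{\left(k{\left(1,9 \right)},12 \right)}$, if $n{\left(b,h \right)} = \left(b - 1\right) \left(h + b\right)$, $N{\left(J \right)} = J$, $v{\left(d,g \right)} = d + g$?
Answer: $- \frac{155531}{78} \approx -1994.0$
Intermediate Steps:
$k{\left(W,C \right)} = 7$ ($k{\left(W,C \right)} = \left(0 + 4\right) + 3 = 4 + 3 = 7$)
$n{\left(b,h \right)} = \left(-1 + b\right) \left(b + h\right)$
$P{\left(a,U \right)} = 2 - \frac{1}{-6 + a^{2} + 5 a}$ ($P{\left(a,U \right)} = 2 - \frac{1}{a^{2} - a - 6 + a 6} = 2 - \frac{1}{a^{2} - a - 6 + 6 a} = 2 - \frac{1}{-6 + a^{2} + 5 a}$)
$-1992 - P{\left(k{\left(1,9 \right)},12 \right)} = -1992 - \frac{-13 + 2 \cdot 7^{2} + 10 \cdot 7}{-6 + 7^{2} + 5 \cdot 7} = -1992 - \frac{-13 + 2 \cdot 49 + 70}{-6 + 49 + 35} = -1992 - \frac{-13 + 98 + 70}{78} = -1992 - \frac{1}{78} \cdot 155 = -1992 - \frac{155}{78} = - \frac{155531}{78}$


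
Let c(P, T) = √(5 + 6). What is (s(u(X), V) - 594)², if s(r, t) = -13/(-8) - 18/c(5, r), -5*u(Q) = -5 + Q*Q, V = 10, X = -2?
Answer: 247060067/704 + 42651*√11/22 ≈ 3.5737e+5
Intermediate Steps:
c(P, T) = √11
u(Q) = 1 - Q²/5 (u(Q) = -(-5 + Q*Q)/5 = -(-5 + Q²)/5 = 1 - Q²/5)
s(r, t) = 13/8 - 18*√11/11 (s(r, t) = -13/(-8) - 18*√11/11 = -13*(-⅛) - 18*√11/11 = 13/8 - 18*√11/11)
(s(u(X), V) - 594)² = ((13/8 - 18*√11/11) - 594)² = (-4739/8 - 18*√11/11)²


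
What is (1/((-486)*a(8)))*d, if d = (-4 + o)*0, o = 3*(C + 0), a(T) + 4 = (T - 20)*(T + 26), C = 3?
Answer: 0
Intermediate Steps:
a(T) = -4 + (-20 + T)*(26 + T) (a(T) = -4 + (T - 20)*(T + 26) = -4 + (-20 + T)*(26 + T))
o = 9 (o = 3*(3 + 0) = 3*3 = 9)
d = 0 (d = (-4 + 9)*0 = 5*0 = 0)
(1/((-486)*a(8)))*d = (1/((-486)*(-524 + 8**2 + 6*8)))*0 = -1/(486*(-524 + 64 + 48))*0 = -1/486/(-412)*0 = -1/486*(-1/412)*0 = (1/200232)*0 = 0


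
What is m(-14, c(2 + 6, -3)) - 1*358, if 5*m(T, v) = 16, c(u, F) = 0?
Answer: -1774/5 ≈ -354.80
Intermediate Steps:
m(T, v) = 16/5 (m(T, v) = (⅕)*16 = 16/5)
m(-14, c(2 + 6, -3)) - 1*358 = 16/5 - 1*358 = 16/5 - 358 = -1774/5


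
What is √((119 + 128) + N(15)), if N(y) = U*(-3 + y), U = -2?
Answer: √223 ≈ 14.933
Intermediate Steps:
N(y) = 6 - 2*y (N(y) = -2*(-3 + y) = 6 - 2*y)
√((119 + 128) + N(15)) = √((119 + 128) + (6 - 2*15)) = √(247 + (6 - 30)) = √(247 - 24) = √223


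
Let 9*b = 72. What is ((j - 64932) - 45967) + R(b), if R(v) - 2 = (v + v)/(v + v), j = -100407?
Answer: -211303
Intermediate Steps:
b = 8 (b = (⅑)*72 = 8)
R(v) = 3 (R(v) = 2 + (v + v)/(v + v) = 2 + (2*v)/((2*v)) = 2 + (2*v)*(1/(2*v)) = 2 + 1 = 3)
((j - 64932) - 45967) + R(b) = ((-100407 - 64932) - 45967) + 3 = (-165339 - 45967) + 3 = -211306 + 3 = -211303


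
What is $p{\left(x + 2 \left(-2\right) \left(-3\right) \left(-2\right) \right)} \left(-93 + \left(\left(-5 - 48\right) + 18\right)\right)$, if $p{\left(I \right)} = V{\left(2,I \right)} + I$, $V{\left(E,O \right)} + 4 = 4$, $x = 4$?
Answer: $2560$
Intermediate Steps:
$V{\left(E,O \right)} = 0$ ($V{\left(E,O \right)} = -4 + 4 = 0$)
$p{\left(I \right)} = I$ ($p{\left(I \right)} = 0 + I = I$)
$p{\left(x + 2 \left(-2\right) \left(-3\right) \left(-2\right) \right)} \left(-93 + \left(\left(-5 - 48\right) + 18\right)\right) = \left(4 + 2 \left(-2\right) \left(-3\right) \left(-2\right)\right) \left(-93 + \left(\left(-5 - 48\right) + 18\right)\right) = \left(4 + 2 \cdot 6 \left(-2\right)\right) \left(-93 + \left(-53 + 18\right)\right) = \left(4 + 2 \left(-12\right)\right) \left(-93 - 35\right) = \left(4 - 24\right) \left(-128\right) = \left(-20\right) \left(-128\right) = 2560$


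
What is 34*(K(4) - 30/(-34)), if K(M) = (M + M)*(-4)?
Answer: -1058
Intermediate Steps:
K(M) = -8*M (K(M) = (2*M)*(-4) = -8*M)
34*(K(4) - 30/(-34)) = 34*(-8*4 - 30/(-34)) = 34*(-32 - 30*(-1/34)) = 34*(-32 + 15/17) = 34*(-529/17) = -1058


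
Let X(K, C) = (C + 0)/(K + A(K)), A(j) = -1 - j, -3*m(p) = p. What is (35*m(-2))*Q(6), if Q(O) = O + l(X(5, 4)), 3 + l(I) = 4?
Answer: 490/3 ≈ 163.33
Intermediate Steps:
m(p) = -p/3
X(K, C) = -C (X(K, C) = (C + 0)/(K + (-1 - K)) = C/(-1) = C*(-1) = -C)
l(I) = 1 (l(I) = -3 + 4 = 1)
Q(O) = 1 + O (Q(O) = O + 1 = 1 + O)
(35*m(-2))*Q(6) = (35*(-⅓*(-2)))*(1 + 6) = (35*(⅔))*7 = (70/3)*7 = 490/3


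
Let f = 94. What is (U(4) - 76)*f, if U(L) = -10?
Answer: -8084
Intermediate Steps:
(U(4) - 76)*f = (-10 - 76)*94 = -86*94 = -8084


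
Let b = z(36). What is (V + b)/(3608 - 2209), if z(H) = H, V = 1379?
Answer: 1415/1399 ≈ 1.0114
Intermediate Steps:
b = 36
(V + b)/(3608 - 2209) = (1379 + 36)/(3608 - 2209) = 1415/1399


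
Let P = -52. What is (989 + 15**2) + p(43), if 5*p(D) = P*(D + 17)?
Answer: 590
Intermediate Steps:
p(D) = -884/5 - 52*D/5 (p(D) = (-52*(D + 17))/5 = (-52*(17 + D))/5 = (-884 - 52*D)/5 = -884/5 - 52*D/5)
(989 + 15**2) + p(43) = (989 + 15**2) + (-884/5 - 52/5*43) = (989 + 225) + (-884/5 - 2236/5) = 1214 - 624 = 590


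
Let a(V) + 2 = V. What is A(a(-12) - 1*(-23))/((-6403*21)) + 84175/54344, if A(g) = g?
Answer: 3772644643/2435752424 ≈ 1.5489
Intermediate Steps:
a(V) = -2 + V
A(a(-12) - 1*(-23))/((-6403*21)) + 84175/54344 = ((-2 - 12) - 1*(-23))/((-6403*21)) + 84175/54344 = (-14 + 23)/(-134463) + 84175*(1/54344) = 9*(-1/134463) + 84175/54344 = -3/44821 + 84175/54344 = 3772644643/2435752424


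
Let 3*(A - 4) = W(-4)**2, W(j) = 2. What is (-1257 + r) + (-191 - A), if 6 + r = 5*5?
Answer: -4303/3 ≈ -1434.3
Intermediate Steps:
r = 19 (r = -6 + 5*5 = -6 + 25 = 19)
A = 16/3 (A = 4 + (1/3)*2**2 = 4 + (1/3)*4 = 4 + 4/3 = 16/3 ≈ 5.3333)
(-1257 + r) + (-191 - A) = (-1257 + 19) + (-191 - 1*16/3) = -1238 + (-191 - 16/3) = -1238 - 589/3 = -4303/3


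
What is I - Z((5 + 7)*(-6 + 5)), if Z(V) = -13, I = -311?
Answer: -298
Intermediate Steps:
I - Z((5 + 7)*(-6 + 5)) = -311 - 1*(-13) = -311 + 13 = -298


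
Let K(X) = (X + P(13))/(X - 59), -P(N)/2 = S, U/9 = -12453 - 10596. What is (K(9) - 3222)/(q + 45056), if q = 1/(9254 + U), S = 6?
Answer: -31927331139/446475673550 ≈ -0.071510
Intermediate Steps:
U = -207441 (U = 9*(-12453 - 10596) = 9*(-23049) = -207441)
P(N) = -12 (P(N) = -2*6 = -12)
q = -1/198187 (q = 1/(9254 - 207441) = 1/(-198187) = -1/198187 ≈ -5.0457e-6)
K(X) = (-12 + X)/(-59 + X) (K(X) = (X - 12)/(X - 59) = (-12 + X)/(-59 + X))
(K(9) - 3222)/(q + 45056) = ((-12 + 9)/(-59 + 9) - 3222)/(-1/198187 + 45056) = (-3/(-50) - 3222)/(8929513471/198187) = (-1/50*(-3) - 3222)*(198187/8929513471) = (3/50 - 3222)*(198187/8929513471) = -161097/50*198187/8929513471 = -31927331139/446475673550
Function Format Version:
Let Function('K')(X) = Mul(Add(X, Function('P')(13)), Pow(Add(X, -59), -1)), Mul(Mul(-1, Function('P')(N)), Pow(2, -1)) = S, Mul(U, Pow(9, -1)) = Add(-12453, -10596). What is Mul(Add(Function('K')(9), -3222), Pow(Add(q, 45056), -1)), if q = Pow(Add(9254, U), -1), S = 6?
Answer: Rational(-31927331139, 446475673550) ≈ -0.071510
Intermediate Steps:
U = -207441 (U = Mul(9, Add(-12453, -10596)) = Mul(9, -23049) = -207441)
Function('P')(N) = -12 (Function('P')(N) = Mul(-2, 6) = -12)
q = Rational(-1, 198187) (q = Pow(Add(9254, -207441), -1) = Pow(-198187, -1) = Rational(-1, 198187) ≈ -5.0457e-6)
Function('K')(X) = Mul(Pow(Add(-59, X), -1), Add(-12, X)) (Function('K')(X) = Mul(Add(X, -12), Pow(Add(X, -59), -1)) = Mul(Add(-12, X), Pow(Add(-59, X), -1)) = Mul(Pow(Add(-59, X), -1), Add(-12, X)))
Mul(Add(Function('K')(9), -3222), Pow(Add(q, 45056), -1)) = Mul(Add(Mul(Pow(Add(-59, 9), -1), Add(-12, 9)), -3222), Pow(Add(Rational(-1, 198187), 45056), -1)) = Mul(Add(Mul(Pow(-50, -1), -3), -3222), Pow(Rational(8929513471, 198187), -1)) = Mul(Add(Mul(Rational(-1, 50), -3), -3222), Rational(198187, 8929513471)) = Mul(Add(Rational(3, 50), -3222), Rational(198187, 8929513471)) = Mul(Rational(-161097, 50), Rational(198187, 8929513471)) = Rational(-31927331139, 446475673550)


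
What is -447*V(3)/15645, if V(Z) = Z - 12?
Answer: 9/35 ≈ 0.25714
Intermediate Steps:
V(Z) = -12 + Z
-447*V(3)/15645 = -447*(-12 + 3)/15645 = -447*(-9)*(1/15645) = 4023*(1/15645) = 9/35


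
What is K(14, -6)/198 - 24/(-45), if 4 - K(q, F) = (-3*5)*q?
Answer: 799/495 ≈ 1.6141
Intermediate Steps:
K(q, F) = 4 + 15*q (K(q, F) = 4 - (-3*5)*q = 4 - (-15)*q = 4 + 15*q)
K(14, -6)/198 - 24/(-45) = (4 + 15*14)/198 - 24/(-45) = (4 + 210)*(1/198) - 24*(-1/45) = 214*(1/198) + 8/15 = 107/99 + 8/15 = 799/495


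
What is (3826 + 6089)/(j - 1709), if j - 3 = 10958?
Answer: 3305/3084 ≈ 1.0717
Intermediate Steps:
j = 10961 (j = 3 + 10958 = 10961)
(3826 + 6089)/(j - 1709) = (3826 + 6089)/(10961 - 1709) = 9915/9252 = 9915*(1/9252) = 3305/3084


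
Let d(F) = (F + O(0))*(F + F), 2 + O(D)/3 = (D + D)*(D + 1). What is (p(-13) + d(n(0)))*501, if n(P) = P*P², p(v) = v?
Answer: -6513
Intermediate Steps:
O(D) = -6 + 6*D*(1 + D) (O(D) = -6 + 3*((D + D)*(D + 1)) = -6 + 3*((2*D)*(1 + D)) = -6 + 3*(2*D*(1 + D)) = -6 + 6*D*(1 + D))
n(P) = P³
d(F) = 2*F*(-6 + F) (d(F) = (F + (-6 + 6*0 + 6*0²))*(F + F) = (F + (-6 + 0 + 6*0))*(2*F) = (F + (-6 + 0 + 0))*(2*F) = (F - 6)*(2*F) = (-6 + F)*(2*F) = 2*F*(-6 + F))
(p(-13) + d(n(0)))*501 = (-13 + 2*0³*(-6 + 0³))*501 = (-13 + 2*0*(-6 + 0))*501 = (-13 + 2*0*(-6))*501 = (-13 + 0)*501 = -13*501 = -6513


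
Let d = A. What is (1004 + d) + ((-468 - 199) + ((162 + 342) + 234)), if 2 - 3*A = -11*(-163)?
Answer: 478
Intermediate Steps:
A = -597 (A = ⅔ - (-11)*(-163)/3 = ⅔ - ⅓*1793 = ⅔ - 1793/3 = -597)
d = -597
(1004 + d) + ((-468 - 199) + ((162 + 342) + 234)) = (1004 - 597) + ((-468 - 199) + ((162 + 342) + 234)) = 407 + (-667 + (504 + 234)) = 407 + (-667 + 738) = 407 + 71 = 478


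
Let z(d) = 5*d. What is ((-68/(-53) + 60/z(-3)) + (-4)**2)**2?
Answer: 495616/2809 ≈ 176.44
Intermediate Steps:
((-68/(-53) + 60/z(-3)) + (-4)**2)**2 = ((-68/(-53) + 60/((5*(-3)))) + (-4)**2)**2 = ((-68*(-1/53) + 60/(-15)) + 16)**2 = ((68/53 + 60*(-1/15)) + 16)**2 = ((68/53 - 4) + 16)**2 = (-144/53 + 16)**2 = (704/53)**2 = 495616/2809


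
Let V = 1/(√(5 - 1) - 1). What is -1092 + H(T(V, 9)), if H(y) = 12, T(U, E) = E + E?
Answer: -1080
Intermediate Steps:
V = 1 (V = 1/(√4 - 1) = 1/(2 - 1) = 1/1 = 1)
T(U, E) = 2*E
-1092 + H(T(V, 9)) = -1092 + 12 = -1080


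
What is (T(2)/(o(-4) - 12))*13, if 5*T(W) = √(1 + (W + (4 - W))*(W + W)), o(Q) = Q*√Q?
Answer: √17*(-3 + 2*I)/20 ≈ -0.61847 + 0.41231*I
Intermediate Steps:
o(Q) = Q^(3/2)
T(W) = √(1 + 8*W)/5 (T(W) = √(1 + (W + (4 - W))*(W + W))/5 = √(1 + 4*(2*W))/5 = √(1 + 8*W)/5)
(T(2)/(o(-4) - 12))*13 = ((√(1 + 8*2)/5)/((-4)^(3/2) - 12))*13 = ((√(1 + 16)/5)/(-8*I - 12))*13 = ((√17/5)/(-12 - 8*I))*13 = (((-12 + 8*I)/208)*(√17/5))*13 = (√17*(-12 + 8*I)/1040)*13 = √17*(-12 + 8*I)/80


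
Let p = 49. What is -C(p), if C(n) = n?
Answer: -49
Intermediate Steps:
-C(p) = -1*49 = -49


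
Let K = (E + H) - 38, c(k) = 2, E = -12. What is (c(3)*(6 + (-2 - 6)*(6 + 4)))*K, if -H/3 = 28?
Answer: 19832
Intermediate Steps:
H = -84 (H = -3*28 = -84)
K = -134 (K = (-12 - 84) - 38 = -96 - 38 = -134)
(c(3)*(6 + (-2 - 6)*(6 + 4)))*K = (2*(6 + (-2 - 6)*(6 + 4)))*(-134) = (2*(6 - 8*10))*(-134) = (2*(6 - 80))*(-134) = (2*(-74))*(-134) = -148*(-134) = 19832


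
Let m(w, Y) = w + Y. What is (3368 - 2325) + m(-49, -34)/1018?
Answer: 1061691/1018 ≈ 1042.9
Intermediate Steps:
m(w, Y) = Y + w
(3368 - 2325) + m(-49, -34)/1018 = (3368 - 2325) + (-34 - 49)/1018 = 1043 - 83*1/1018 = 1043 - 83/1018 = 1061691/1018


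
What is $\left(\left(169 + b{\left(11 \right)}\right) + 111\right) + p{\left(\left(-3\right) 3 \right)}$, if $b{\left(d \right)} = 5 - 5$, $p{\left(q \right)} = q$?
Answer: $271$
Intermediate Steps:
$b{\left(d \right)} = 0$
$\left(\left(169 + b{\left(11 \right)}\right) + 111\right) + p{\left(\left(-3\right) 3 \right)} = \left(\left(169 + 0\right) + 111\right) - 9 = \left(169 + 111\right) - 9 = 280 - 9 = 271$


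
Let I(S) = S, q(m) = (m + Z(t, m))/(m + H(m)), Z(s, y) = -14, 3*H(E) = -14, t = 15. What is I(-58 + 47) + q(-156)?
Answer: -2396/241 ≈ -9.9419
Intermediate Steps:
H(E) = -14/3 (H(E) = (1/3)*(-14) = -14/3)
q(m) = (-14 + m)/(-14/3 + m) (q(m) = (m - 14)/(m - 14/3) = (-14 + m)/(-14/3 + m))
I(-58 + 47) + q(-156) = (-58 + 47) + 3*(-14 - 156)/(-14 + 3*(-156)) = -11 + 3*(-170)/(-14 - 468) = -11 + 3*(-170)/(-482) = -11 + 3*(-1/482)*(-170) = -11 + 255/241 = -2396/241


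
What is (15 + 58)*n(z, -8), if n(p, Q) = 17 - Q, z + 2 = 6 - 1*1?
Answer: 1825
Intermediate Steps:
z = 3 (z = -2 + (6 - 1*1) = -2 + (6 - 1) = -2 + 5 = 3)
(15 + 58)*n(z, -8) = (15 + 58)*(17 - 1*(-8)) = 73*(17 + 8) = 73*25 = 1825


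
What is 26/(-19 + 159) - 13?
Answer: -897/70 ≈ -12.814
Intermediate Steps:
26/(-19 + 159) - 13 = 26/140 - 13 = (1/140)*26 - 13 = 13/70 - 13 = -897/70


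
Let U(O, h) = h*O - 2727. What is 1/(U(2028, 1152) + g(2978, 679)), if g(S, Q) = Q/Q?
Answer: 1/2333530 ≈ 4.2854e-7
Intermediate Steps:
U(O, h) = -2727 + O*h (U(O, h) = O*h - 2727 = -2727 + O*h)
g(S, Q) = 1
1/(U(2028, 1152) + g(2978, 679)) = 1/((-2727 + 2028*1152) + 1) = 1/((-2727 + 2336256) + 1) = 1/(2333529 + 1) = 1/2333530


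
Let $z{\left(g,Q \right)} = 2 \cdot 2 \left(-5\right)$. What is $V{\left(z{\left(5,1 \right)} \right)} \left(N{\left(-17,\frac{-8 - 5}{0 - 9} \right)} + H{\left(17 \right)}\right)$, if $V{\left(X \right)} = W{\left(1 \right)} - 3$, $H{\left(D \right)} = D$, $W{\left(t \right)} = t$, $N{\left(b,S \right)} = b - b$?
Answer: $-34$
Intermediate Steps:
$N{\left(b,S \right)} = 0$
$z{\left(g,Q \right)} = -20$ ($z{\left(g,Q \right)} = 4 \left(-5\right) = -20$)
$V{\left(X \right)} = -2$ ($V{\left(X \right)} = 1 - 3 = -2$)
$V{\left(z{\left(5,1 \right)} \right)} \left(N{\left(-17,\frac{-8 - 5}{0 - 9} \right)} + H{\left(17 \right)}\right) = - 2 \left(0 + 17\right) = \left(-2\right) 17 = -34$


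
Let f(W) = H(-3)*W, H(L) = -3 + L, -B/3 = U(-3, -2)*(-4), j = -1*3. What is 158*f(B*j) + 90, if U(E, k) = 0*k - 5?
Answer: -170550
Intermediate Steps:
j = -3
U(E, k) = -5 (U(E, k) = 0 - 5 = -5)
B = -60 (B = -(-15)*(-4) = -3*20 = -60)
f(W) = -6*W (f(W) = (-3 - 3)*W = -6*W)
158*f(B*j) + 90 = 158*(-(-360)*(-3)) + 90 = 158*(-6*180) + 90 = 158*(-1080) + 90 = -170640 + 90 = -170550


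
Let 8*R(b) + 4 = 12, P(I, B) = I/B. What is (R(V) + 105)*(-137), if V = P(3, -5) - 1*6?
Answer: -14522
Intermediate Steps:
V = -33/5 (V = 3/(-5) - 1*6 = 3*(-⅕) - 6 = -⅗ - 6 = -33/5 ≈ -6.6000)
R(b) = 1 (R(b) = -½ + (⅛)*12 = -½ + 3/2 = 1)
(R(V) + 105)*(-137) = (1 + 105)*(-137) = 106*(-137) = -14522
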